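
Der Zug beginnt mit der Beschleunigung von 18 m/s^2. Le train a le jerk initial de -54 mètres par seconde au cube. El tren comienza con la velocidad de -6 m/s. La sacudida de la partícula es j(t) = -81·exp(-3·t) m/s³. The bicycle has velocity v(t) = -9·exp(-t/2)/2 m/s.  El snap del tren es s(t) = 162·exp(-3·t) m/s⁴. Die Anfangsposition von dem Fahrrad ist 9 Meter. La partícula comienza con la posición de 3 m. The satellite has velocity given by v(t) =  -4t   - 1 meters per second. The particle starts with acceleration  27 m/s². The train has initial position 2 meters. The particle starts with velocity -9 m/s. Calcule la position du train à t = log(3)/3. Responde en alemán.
Wir müssen unsere Gleichung für den Snap s(t) = 162·exp(-3·t) 4-mal integrieren. Die Stammfunktion von dem Snap, mit j(0) = -54, ergibt den Ruck: j(t) = -54·exp(-3·t). Mit ∫j(t)dt und Anwendung von a(0) = 18, finden wir a(t) = 18·exp(-3·t). Die Stammfunktion von der Beschleunigung, mit v(0) = -6, ergibt die Geschwindigkeit: v(t) = -6·exp(-3·t). Durch Integration von der Geschwindigkeit und Verwendung der Anfangsbedingung x(0) = 2, erhalten wir x(t) = 2·exp(-3·t). Mit x(t) = 2·exp(-3·t) und Einsetzen von t = log(3)/3, finden wir x = 2/3.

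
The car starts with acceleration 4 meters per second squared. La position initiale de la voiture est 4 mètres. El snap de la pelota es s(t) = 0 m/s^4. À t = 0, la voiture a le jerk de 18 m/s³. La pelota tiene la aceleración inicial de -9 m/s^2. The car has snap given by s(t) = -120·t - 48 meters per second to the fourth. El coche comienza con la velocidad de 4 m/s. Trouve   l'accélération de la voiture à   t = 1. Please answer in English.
Starting from snap s(t) = -120·t - 48, we take 2 integrals. Taking ∫s(t)dt and applying j(0) = 18, we find j(t) = -60·t^2 - 48·t + 18. Taking ∫j(t)dt and applying a(0) = 4, we find a(t) = -20·t^3 - 24·t^2 + 18·t + 4. From the given acceleration equation a(t) = -20·t^3 - 24·t^2 + 18·t + 4, we substitute t = 1 to get a = -22.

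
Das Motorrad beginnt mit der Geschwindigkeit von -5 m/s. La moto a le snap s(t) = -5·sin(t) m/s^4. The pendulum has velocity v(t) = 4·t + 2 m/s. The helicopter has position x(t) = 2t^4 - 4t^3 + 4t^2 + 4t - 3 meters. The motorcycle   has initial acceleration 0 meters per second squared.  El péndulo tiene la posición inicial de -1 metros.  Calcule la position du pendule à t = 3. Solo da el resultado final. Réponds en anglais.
The position at t = 3 is x = 23.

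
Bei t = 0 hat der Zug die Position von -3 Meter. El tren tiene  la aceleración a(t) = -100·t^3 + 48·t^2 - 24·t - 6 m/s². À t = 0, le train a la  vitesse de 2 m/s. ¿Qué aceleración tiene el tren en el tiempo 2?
Usando a(t) = -100·t^3 + 48·t^2 - 24·t - 6 y sustituyendo t = 2, encontramos a = -662.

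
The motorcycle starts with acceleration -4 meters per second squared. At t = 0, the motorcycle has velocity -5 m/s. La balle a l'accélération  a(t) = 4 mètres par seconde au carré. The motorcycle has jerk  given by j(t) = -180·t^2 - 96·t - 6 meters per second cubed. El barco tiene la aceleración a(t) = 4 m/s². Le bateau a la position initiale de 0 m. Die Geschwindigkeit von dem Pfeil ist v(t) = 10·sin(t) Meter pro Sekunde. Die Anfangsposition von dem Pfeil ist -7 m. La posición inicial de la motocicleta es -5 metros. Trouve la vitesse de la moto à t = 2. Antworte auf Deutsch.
Um dies zu lösen, müssen wir 2 Stammfunktionen unserer Gleichung für den Ruck j(t) = -180·t^2 - 96·t - 6 finden. Durch Integration von dem Ruck und Verwendung der Anfangsbedingung a(0) = -4, erhalten wir a(t) = -60·t^3 - 48·t^2 - 6·t - 4. Die Stammfunktion von der Beschleunigung ist die Geschwindigkeit. Mit v(0) = -5 erhalten wir v(t) = -15·t^4 - 16·t^3 - 3·t^2 - 4·t - 5. Aus der Gleichung für die Geschwindigkeit v(t) = -15·t^4 - 16·t^3 - 3·t^2 - 4·t - 5, setzen wir t = 2 ein und erhalten v = -393.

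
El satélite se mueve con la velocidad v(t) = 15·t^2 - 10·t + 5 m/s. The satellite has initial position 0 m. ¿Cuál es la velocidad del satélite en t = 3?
De la ecuación de la velocidad v(t) = 15·t^2 - 10·t + 5, sustituimos t = 3 para obtener v = 110.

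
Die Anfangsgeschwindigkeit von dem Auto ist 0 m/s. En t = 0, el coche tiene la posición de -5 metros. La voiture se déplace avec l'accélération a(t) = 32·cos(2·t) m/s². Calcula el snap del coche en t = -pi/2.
Debemos derivar nuestra ecuación de la aceleración a(t) = 32·cos(2·t) 2 veces. Derivando la aceleración, obtenemos la sacudida: j(t) = -64·sin(2·t). La derivada de la sacudida da el snap: s(t) = -128·cos(2·t). De la ecuación del snap s(t) = -128·cos(2·t), sustituimos t = -pi/2 para obtener s = 128.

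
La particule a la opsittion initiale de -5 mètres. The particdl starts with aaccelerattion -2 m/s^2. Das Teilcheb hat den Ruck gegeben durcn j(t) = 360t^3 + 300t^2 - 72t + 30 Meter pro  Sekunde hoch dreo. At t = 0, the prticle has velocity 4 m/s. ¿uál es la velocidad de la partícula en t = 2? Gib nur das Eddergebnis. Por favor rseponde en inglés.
The answer is 940.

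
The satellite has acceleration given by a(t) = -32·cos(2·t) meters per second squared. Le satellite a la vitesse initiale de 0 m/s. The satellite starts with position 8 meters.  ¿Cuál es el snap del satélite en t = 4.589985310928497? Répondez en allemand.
Wir müssen unsere Gleichung für die Beschleunigung a(t) = -32·cos(2·t) 2-mal ableiten. Mit d/dt von a(t) finden wir j(t) = 64·sin(2·t). Mit d/dt von j(t) finden wir s(t) = 128·cos(2·t). Aus der Gleichung für den Snap s(t) = 128·cos(2·t), setzen wir t = 4.589985310928497 ein und erhalten s = -124.183556880994.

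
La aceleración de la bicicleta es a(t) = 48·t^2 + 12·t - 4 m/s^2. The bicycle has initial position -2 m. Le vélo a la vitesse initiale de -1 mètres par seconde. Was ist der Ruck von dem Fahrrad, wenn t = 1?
Um dies zu lösen, müssen wir 1 Ableitung unserer Gleichung für die Beschleunigung a(t) = 48·t^2 + 12·t - 4 nehmen. Die Ableitung von der Beschleunigung ergibt den Ruck: j(t) = 96·t + 12. Wir haben den Ruck j(t) = 96·t + 12. Durch Einsetzen von t = 1: j(1) = 108.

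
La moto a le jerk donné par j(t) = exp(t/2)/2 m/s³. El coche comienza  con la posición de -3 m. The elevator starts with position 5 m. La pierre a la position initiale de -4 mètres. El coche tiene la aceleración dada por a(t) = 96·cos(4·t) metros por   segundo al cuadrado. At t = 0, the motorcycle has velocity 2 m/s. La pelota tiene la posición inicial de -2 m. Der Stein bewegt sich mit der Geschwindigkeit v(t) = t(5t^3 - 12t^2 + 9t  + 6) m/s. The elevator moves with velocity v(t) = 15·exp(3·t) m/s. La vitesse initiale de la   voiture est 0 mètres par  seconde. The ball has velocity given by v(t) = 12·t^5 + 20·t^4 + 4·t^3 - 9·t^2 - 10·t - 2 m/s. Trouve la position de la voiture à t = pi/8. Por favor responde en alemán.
Um dies zu lösen, müssen wir 2 Stammfunktionen unserer Gleichung für die Beschleunigung a(t) = 96·cos(4·t) finden. Mit ∫a(t)dt und Anwendung von v(0) = 0, finden wir v(t) = 24·sin(4·t). Das Integral von der Geschwindigkeit ist die Position. Mit x(0) = -3 erhalten wir x(t) = 3 - 6·cos(4·t). Aus der Gleichung für die Position x(t) = 3 - 6·cos(4·t), setzen wir t = pi/8 ein und erhalten x = 3.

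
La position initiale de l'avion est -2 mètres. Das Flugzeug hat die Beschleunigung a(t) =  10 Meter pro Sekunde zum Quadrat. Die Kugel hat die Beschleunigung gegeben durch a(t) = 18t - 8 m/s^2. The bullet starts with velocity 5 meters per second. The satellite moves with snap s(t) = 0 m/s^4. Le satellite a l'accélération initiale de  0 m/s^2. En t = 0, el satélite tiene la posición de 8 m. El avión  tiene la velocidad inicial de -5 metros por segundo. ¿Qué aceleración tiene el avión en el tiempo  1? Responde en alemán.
Wir haben die Beschleunigung a(t) = 10. Durch Einsetzen von t = 1: a(1) = 10.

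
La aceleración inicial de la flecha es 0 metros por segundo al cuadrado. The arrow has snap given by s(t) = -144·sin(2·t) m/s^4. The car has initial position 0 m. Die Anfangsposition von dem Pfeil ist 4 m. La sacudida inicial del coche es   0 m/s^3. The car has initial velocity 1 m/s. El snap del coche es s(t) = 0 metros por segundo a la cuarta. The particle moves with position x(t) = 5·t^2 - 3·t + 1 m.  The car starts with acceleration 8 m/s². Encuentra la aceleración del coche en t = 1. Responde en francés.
En partant du snap s(t) = 0, nous prenons 2 primitives. En intégrant le snap et en utilisant la condition initiale j(0) = 0, nous obtenons j(t) = 0. En intégrant le jerk et en utilisant la condition initiale a(0) = 8, nous obtenons a(t) = 8. Nous avons l'accélération a(t) = 8. En substituant t = 1: a(1) = 8.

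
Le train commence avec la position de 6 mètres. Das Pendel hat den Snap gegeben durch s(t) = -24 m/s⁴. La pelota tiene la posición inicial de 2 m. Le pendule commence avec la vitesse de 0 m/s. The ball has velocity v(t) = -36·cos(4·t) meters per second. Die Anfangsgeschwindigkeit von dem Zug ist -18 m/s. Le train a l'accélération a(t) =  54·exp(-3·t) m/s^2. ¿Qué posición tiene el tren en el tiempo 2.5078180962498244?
Necesitamos integrar nuestra ecuación de la aceleración a(t) = 54·exp(-3·t) 2 veces. La integral de la aceleración es la velocidad. Usando v(0) = -18, obtenemos v(t) = -18·exp(-3·t). La antiderivada de la velocidad, con x(0) = 6, da la posición: x(t) = 6·exp(-3·t). De la ecuación de la posición x(t) = 6·exp(-3·t), sustituimos t = 2.5078180962498244 para obtener x = 0.00324157868456782.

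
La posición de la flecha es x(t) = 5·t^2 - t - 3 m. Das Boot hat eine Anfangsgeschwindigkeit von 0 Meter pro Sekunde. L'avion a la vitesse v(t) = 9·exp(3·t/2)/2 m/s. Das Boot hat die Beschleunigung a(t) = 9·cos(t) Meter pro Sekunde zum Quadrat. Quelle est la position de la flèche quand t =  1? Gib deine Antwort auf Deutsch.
Mit x(t) = 5·t^2 - t - 3 und Einsetzen von t = 1, finden wir x = 1.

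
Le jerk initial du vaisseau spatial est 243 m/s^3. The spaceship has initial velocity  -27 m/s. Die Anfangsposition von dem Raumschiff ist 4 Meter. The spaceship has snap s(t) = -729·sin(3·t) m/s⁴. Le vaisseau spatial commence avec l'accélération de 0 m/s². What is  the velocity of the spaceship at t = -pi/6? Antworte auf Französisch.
Nous devons trouver la primitive de notre équation du snap s(t) = -729·sin(3·t) 3 fois. L'intégrale du snap est le jerk. En utilisant j(0) = 243, nous obtenons j(t) = 243·cos(3·t). En intégrant le jerk et en utilisant la condition initiale a(0) = 0, nous obtenons a(t) = 81·sin(3·t). En intégrant l'accélération et en utilisant la condition initiale v(0) = -27, nous obtenons v(t) = -27·cos(3·t). Nous avons la vitesse v(t) = -27·cos(3·t). En substituant t = -pi/6: v(-pi/6) = 0.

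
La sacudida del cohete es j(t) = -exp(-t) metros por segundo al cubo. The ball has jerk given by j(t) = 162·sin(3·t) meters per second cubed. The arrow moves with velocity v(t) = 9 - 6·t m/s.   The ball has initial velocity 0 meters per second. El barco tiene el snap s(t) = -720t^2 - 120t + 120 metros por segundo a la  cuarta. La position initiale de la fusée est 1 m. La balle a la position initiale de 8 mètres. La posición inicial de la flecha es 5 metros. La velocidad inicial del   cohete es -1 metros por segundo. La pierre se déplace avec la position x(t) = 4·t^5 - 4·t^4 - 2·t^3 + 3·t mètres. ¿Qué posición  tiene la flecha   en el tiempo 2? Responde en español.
Necesitamos integrar nuestra ecuación de la velocidad v(t) = 9 - 6·t 1 vez. Integrando la velocidad y usando la condición inicial x(0) = 5, obtenemos x(t) = -3·t^2 + 9·t + 5. Tenemos la posición x(t) = -3·t^2 + 9·t + 5. Sustituyendo t = 2: x(2) = 11.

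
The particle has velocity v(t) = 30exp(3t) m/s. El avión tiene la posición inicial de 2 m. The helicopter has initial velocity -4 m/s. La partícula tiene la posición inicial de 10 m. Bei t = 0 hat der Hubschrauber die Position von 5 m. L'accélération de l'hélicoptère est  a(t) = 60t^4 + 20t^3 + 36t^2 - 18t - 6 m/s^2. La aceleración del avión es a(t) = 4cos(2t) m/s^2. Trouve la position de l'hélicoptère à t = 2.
Pour résoudre ceci, nous devons prendre 2 intégrales de notre équation de l'accélération a(t) = 60·t^4 + 20·t^3 + 36·t^2 - 18·t - 6. L'intégrale de l'accélération, avec v(0) = -4, donne la vitesse: v(t) = 12·t^5 + 5·t^4 + 12·t^3 - 9·t^2 - 6·t - 4. En intégrant la vitesse et en utilisant la condition initiale x(0) = 5, nous obtenons x(t) = 2·t^6 + t^5 + 3·t^4 - 3·t^3 - 3·t^2 - 4·t + 5. En utilisant x(t) = 2·t^6 + t^5 + 3·t^4 - 3·t^3 - 3·t^2 - 4·t + 5 et en substituant t = 2, nous trouvons x = 169.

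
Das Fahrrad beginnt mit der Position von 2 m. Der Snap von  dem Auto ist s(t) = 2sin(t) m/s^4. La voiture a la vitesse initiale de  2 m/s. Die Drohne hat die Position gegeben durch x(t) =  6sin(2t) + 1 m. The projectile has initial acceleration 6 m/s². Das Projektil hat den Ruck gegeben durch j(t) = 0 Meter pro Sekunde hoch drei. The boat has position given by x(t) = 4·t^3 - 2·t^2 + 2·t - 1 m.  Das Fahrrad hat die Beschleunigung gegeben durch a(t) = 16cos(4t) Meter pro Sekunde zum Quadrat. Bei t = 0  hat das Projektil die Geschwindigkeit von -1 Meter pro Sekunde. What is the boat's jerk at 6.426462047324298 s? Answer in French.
Nous devons dériver notre équation de la position x(t) = 4·t^3 - 2·t^2 + 2·t - 1 3 fois. En prenant d/dt de x(t), nous trouvons v(t) = 12·t^2 - 4·t + 2. En dérivant la vitesse, nous obtenons l'accélération: a(t) = 24·t - 4. La dérivée de l'accélération donne le jerk: j(t) = 24. En utilisant j(t) = 24 et en substituant t = 6.426462047324298, nous trouvons j = 24.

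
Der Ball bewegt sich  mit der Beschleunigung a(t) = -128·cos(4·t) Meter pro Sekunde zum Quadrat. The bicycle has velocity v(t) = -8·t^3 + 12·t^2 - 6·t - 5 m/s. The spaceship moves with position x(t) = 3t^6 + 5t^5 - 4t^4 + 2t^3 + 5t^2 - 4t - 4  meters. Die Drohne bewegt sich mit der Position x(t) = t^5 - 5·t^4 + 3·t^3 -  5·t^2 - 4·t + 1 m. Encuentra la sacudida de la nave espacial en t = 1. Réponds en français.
En partant de la position x(t) = 3·t^6 + 5·t^5 - 4·t^4 + 2·t^3 + 5·t^2 - 4·t - 4, nous prenons 3 dérivées. La dérivée de la position donne la vitesse: v(t) = 18·t^5 + 25·t^4 - 16·t^3 + 6·t^2 + 10·t - 4. En prenant d/dt de v(t), nous trouvons a(t) = 90·t^4 + 100·t^3 - 48·t^2 + 12·t + 10. La dérivée de l'accélération donne le jerk: j(t) = 360·t^3 + 300·t^2 - 96·t + 12. De l'équation du jerk j(t) = 360·t^3 + 300·t^2 - 96·t + 12, nous substituons t = 1 pour obtenir j = 576.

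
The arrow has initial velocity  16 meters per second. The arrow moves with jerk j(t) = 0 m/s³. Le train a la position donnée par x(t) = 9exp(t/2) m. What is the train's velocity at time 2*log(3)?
To solve this, we need to take 1 derivative of our position equation x(t) = 9·exp(t/2). Taking d/dt of x(t), we find v(t) = 9·exp(t/2)/2. We have velocity v(t) = 9·exp(t/2)/2. Substituting t = 2*log(3): v(2*log(3)) = 27/2.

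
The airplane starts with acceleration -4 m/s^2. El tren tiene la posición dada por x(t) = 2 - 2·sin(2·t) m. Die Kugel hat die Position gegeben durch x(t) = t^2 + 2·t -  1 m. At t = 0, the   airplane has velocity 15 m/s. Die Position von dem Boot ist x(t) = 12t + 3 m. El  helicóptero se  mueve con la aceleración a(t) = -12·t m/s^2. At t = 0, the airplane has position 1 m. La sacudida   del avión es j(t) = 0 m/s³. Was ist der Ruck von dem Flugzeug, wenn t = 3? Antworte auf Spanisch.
Tenemos la sacudida j(t) = 0. Sustituyendo t = 3: j(3) = 0.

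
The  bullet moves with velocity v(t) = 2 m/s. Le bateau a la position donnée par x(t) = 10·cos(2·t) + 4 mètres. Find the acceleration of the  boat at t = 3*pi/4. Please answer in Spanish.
Debemos derivar nuestra ecuación de la posición x(t) = 10·cos(2·t) + 4 2 veces. Tomando d/dt de x(t), encontramos v(t) = -20·sin(2·t). Derivando la velocidad, obtenemos la aceleración: a(t) = -40·cos(2·t). Usando a(t) = -40·cos(2·t) y sustituyendo t = 3*pi/4, encontramos a = 0.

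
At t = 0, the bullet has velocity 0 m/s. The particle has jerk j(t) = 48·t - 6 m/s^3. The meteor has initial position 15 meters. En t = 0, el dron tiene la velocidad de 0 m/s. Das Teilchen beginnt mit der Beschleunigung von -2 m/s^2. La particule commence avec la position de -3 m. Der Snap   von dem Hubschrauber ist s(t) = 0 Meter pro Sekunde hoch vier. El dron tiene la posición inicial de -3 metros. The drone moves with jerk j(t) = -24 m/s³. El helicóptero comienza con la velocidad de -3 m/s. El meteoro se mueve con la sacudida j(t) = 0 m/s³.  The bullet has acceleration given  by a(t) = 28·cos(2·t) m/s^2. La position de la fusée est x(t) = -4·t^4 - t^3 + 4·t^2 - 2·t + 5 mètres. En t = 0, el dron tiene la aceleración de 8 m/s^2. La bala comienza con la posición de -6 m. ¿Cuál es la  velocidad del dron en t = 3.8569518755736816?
Para resolver esto, necesitamos tomar 2 antiderivadas de nuestra ecuación de la sacudida j(t) = -24. La antiderivada de la sacudida, con a(0) = 8, da la aceleración: a(t) = 8 - 24·t. Integrando la aceleración y usando la condición inicial v(0) = 0, obtenemos v(t) = 4·t·(2 - 3·t). De la ecuación de la velocidad v(t) = 4·t·(2 - 3·t), sustituimos t = 3.8569518755736816 para obtener v = -147.657318241307.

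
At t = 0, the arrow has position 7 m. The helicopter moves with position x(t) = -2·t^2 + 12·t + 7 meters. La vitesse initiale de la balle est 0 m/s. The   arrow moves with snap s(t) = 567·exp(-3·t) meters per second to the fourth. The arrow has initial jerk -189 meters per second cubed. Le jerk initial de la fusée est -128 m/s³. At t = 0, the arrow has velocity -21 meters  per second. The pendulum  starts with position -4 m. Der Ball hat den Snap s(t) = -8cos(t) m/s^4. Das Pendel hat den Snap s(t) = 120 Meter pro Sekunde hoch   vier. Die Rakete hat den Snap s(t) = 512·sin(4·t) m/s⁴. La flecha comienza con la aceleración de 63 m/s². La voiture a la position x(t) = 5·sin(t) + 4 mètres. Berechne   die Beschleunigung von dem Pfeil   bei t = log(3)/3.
Um dies zu lösen, müssen wir 2 Stammfunktionen unserer Gleichung für den Snap s(t) = 567·exp(-3·t) finden. Das Integral von dem Snap ist der Ruck. Mit j(0) = -189 erhalten wir j(t) = -189·exp(-3·t). Mit ∫j(t)dt und Anwendung von a(0) = 63, finden wir a(t) = 63·exp(-3·t). Mit a(t) = 63·exp(-3·t) und Einsetzen von t = log(3)/3, finden wir a = 21.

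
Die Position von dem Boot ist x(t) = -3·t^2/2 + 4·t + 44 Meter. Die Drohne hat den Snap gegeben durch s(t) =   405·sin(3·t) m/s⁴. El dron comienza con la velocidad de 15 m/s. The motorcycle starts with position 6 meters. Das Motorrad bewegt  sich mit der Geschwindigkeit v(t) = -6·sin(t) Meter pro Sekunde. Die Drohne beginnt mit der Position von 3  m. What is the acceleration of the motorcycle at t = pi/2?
To solve this, we need to take 1 derivative of our velocity equation v(t) = -6·sin(t). Differentiating velocity, we get acceleration: a(t) = -6·cos(t). Using a(t) = -6·cos(t) and substituting t = pi/2, we find a = 0.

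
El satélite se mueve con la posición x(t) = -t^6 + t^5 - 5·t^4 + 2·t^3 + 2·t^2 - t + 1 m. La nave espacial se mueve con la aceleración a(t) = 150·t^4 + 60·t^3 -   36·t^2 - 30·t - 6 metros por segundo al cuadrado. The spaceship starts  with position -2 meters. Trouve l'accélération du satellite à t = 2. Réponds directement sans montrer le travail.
a(2) = -532.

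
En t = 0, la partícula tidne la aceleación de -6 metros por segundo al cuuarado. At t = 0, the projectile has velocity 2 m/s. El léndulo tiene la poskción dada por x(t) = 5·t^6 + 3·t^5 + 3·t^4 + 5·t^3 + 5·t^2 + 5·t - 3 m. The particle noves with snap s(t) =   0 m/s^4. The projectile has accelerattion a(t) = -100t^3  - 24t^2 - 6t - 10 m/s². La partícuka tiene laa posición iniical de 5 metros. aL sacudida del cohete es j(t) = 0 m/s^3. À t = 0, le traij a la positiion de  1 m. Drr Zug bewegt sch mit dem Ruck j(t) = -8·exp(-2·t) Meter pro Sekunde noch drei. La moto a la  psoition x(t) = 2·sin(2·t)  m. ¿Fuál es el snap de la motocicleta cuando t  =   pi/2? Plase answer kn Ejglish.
Starting from position x(t) = 2·sin(2·t), we take 4 derivatives. Differentiating position, we get velocity: v(t) = 4·cos(2·t). Differentiating velocity, we get acceleration: a(t) = -8·sin(2·t). Taking d/dt of a(t), we find j(t) = -16·cos(2·t). The derivative of jerk gives snap: s(t) = 32·sin(2·t). From the given snap equation s(t) = 32·sin(2·t), we substitute t = pi/2 to get s = 0.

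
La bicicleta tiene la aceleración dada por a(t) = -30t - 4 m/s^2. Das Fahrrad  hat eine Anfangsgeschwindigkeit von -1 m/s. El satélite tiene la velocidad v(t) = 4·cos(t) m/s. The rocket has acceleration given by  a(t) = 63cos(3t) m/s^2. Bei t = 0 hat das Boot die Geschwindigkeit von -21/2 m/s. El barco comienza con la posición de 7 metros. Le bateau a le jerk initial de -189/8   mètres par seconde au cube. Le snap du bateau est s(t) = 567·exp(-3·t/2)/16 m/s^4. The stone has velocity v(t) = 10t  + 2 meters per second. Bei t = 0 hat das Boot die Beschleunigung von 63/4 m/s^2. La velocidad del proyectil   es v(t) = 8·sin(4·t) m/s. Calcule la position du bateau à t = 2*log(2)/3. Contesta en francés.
En partant du snap s(t) = 567·exp(-3·t/2)/16, nous prenons 4 intégrales. En prenant ∫s(t)dt et en appliquant j(0) = -189/8, nous trouvons j(t) = -189·exp(-3·t/2)/8. En intégrant le jerk et en utilisant la condition initiale a(0) = 63/4, nous obtenons a(t) = 63·exp(-3·t/2)/4. En prenant ∫a(t)dt et en appliquant v(0) = -21/2, nous trouvons v(t) = -21·exp(-3·t/2)/2. En prenant ∫v(t)dt et en appliquant x(0) = 7, nous trouvons x(t) = 7·exp(-3·t/2). De l'équation de la position x(t) = 7·exp(-3·t/2), nous substituons t = 2*log(2)/3 pour obtenir x = 7/2.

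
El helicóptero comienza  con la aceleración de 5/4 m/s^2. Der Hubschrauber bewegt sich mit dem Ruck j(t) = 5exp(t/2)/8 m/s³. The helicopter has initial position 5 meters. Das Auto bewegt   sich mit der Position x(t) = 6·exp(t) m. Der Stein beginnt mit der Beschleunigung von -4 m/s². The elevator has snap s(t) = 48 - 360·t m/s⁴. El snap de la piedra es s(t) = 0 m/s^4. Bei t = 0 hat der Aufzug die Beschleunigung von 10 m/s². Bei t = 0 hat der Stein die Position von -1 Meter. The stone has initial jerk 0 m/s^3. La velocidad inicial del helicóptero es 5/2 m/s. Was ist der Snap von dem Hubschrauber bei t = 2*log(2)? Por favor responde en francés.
Nous devons dériver notre équation du jerk j(t) = 5·exp(t/2)/8 1 fois. En prenant d/dt de j(t), nous trouvons s(t) = 5·exp(t/2)/16. Nous avons le snap s(t) = 5·exp(t/2)/16. En substituant t = 2*log(2): s(2*log(2)) = 5/8.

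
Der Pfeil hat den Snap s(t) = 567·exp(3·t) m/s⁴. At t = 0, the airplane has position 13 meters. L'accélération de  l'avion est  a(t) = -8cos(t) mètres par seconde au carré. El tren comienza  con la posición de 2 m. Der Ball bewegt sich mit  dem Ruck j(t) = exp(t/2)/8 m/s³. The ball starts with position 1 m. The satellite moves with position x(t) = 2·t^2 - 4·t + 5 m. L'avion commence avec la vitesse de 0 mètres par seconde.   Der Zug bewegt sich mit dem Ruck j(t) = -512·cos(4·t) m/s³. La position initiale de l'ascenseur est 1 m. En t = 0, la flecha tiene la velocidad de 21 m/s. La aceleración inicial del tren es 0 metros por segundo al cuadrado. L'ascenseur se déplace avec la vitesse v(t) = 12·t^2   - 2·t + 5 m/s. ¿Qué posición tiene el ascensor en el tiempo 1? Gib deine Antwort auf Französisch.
En partant de la vitesse v(t) = 12·t^2 - 2·t + 5, nous prenons 1 intégrale. En prenant ∫v(t)dt et en appliquant x(0) = 1, nous trouvons x(t) = 4·t^3 - t^2 + 5·t + 1. De l'équation de la position x(t) = 4·t^3 - t^2 + 5·t + 1, nous substituons t = 1 pour obtenir x = 9.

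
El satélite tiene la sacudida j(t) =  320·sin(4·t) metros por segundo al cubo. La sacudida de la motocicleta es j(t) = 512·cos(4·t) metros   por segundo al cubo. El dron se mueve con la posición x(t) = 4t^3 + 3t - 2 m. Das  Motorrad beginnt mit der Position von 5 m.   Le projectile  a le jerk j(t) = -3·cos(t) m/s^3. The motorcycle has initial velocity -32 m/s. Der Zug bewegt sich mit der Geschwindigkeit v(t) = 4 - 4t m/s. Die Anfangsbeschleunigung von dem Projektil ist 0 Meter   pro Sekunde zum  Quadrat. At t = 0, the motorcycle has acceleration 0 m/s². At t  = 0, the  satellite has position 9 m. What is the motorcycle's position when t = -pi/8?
To solve this, we need to take 3 integrals of our jerk equation j(t) = 512·cos(4·t). Finding the integral of j(t) and using a(0) = 0: a(t) = 128·sin(4·t). Integrating acceleration and using the initial condition v(0) = -32, we get v(t) = -32·cos(4·t). Finding the antiderivative of v(t) and using x(0) = 5: x(t) = 5 - 8·sin(4·t). Using x(t) = 5 - 8·sin(4·t) and substituting t = -pi/8, we find x = 13.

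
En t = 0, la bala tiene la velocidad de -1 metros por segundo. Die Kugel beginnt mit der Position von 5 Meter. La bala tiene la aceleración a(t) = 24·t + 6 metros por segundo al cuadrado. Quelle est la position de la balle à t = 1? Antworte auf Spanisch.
Para resolver esto, necesitamos tomar 2 integrales de nuestra ecuación de la aceleración a(t) = 24·t + 6. La antiderivada de la aceleración es la velocidad. Usando v(0) = -1, obtenemos v(t) = 12·t^2 + 6·t - 1. Integrando la velocidad y usando la condición inicial x(0) = 5, obtenemos x(t) = 4·t^3 + 3·t^2 - t + 5. De la ecuación de la posición x(t) = 4·t^3 + 3·t^2 - t + 5, sustituimos t = 1 para obtener x = 11.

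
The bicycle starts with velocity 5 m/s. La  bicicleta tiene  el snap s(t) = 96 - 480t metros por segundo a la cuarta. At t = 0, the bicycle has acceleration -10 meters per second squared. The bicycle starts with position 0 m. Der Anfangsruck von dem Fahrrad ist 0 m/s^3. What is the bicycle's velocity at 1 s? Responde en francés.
Pour résoudre ceci, nous devons prendre 3 primitives de notre équation du snap s(t) = 96 - 480·t. L'intégrale du snap est le jerk. En utilisant j(0) = 0, nous obtenons j(t) = 48·t·(2 - 5·t). En intégrant le jerk et en utilisant la condition initiale a(0) = -10, nous obtenons a(t) = -80·t^3 + 48·t^2 - 10. En intégrant l'accélération et en utilisant la condition initiale v(0) = 5, nous obtenons v(t) = -20·t^4 + 16·t^3 - 10·t + 5. Nous avons la vitesse v(t) = -20·t^4 + 16·t^3 - 10·t + 5. En substituant t = 1: v(1) = -9.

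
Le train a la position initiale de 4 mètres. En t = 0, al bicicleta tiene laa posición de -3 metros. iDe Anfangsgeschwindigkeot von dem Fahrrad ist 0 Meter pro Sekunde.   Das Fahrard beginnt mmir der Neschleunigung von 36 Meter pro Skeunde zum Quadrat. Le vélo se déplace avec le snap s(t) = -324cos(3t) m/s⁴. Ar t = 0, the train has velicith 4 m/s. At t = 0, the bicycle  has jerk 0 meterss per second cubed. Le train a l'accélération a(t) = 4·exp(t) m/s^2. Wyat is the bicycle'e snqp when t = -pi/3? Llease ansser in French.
Nous avons le snap s(t) = -324·cos(3·t). En substituant t = -pi/3: s(-pi/3) = 324.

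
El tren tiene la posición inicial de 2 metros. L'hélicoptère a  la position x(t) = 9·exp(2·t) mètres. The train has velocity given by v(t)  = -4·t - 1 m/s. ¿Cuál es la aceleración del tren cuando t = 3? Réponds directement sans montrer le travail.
En t = 3, a = -4.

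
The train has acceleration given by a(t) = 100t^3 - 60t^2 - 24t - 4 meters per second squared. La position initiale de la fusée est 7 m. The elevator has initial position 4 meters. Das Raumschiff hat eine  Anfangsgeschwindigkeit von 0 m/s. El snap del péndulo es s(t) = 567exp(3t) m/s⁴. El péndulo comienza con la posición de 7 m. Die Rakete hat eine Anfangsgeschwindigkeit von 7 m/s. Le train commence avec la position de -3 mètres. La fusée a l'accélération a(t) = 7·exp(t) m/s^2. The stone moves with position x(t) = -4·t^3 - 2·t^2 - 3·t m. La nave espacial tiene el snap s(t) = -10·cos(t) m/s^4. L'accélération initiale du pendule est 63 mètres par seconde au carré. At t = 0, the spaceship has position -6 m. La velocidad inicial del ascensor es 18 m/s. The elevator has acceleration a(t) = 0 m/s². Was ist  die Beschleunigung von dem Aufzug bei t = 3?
Wir haben die Beschleunigung a(t) = 0. Durch Einsetzen von t = 3: a(3) = 0.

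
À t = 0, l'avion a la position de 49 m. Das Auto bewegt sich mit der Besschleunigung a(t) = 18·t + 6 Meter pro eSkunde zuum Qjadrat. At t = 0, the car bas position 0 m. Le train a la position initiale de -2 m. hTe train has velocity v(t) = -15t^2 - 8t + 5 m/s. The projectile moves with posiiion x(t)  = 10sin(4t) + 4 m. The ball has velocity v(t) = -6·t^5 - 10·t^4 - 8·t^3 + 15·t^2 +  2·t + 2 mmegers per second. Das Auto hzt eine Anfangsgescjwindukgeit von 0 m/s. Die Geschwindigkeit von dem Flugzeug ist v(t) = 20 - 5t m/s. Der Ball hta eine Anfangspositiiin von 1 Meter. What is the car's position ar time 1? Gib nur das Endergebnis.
At t = 1, x = 6.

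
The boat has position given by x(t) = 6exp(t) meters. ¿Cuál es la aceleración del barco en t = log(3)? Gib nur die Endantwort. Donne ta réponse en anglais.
The acceleration at t = log(3) is a = 18.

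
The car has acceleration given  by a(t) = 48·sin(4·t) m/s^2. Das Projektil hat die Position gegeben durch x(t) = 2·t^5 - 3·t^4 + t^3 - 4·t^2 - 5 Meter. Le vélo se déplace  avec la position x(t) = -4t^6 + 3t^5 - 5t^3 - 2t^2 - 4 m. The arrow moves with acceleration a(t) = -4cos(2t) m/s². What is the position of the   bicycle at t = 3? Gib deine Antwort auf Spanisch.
Tenemos la posición x(t) = -4·t^6 + 3·t^5 - 5·t^3 - 2·t^2 - 4. Sustituyendo t = 3: x(3) = -2344.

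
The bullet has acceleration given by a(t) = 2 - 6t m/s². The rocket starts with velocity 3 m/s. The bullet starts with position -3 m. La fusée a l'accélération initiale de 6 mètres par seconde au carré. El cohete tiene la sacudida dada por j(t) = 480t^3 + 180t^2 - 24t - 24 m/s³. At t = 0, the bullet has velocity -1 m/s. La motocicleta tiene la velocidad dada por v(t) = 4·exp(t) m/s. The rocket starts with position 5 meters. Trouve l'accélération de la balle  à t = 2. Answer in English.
We have acceleration a(t) = 2 - 6·t. Substituting t = 2: a(2) = -10.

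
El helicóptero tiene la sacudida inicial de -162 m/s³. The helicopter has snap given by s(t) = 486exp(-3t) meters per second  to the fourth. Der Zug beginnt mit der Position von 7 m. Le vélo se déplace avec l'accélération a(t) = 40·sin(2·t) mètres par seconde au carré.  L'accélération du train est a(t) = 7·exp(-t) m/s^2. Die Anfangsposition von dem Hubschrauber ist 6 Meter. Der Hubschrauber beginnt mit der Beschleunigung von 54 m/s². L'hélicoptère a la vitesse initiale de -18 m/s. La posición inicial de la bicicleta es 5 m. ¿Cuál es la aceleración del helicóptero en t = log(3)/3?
Debemos encontrar la antiderivada de nuestra ecuación del snap s(t) = 486·exp(-3·t) 2 veces. La integral del snap es la sacudida. Usando j(0) = -162, obtenemos j(t) = -162·exp(-3·t). La antiderivada de la sacudida, con a(0) = 54, da la aceleración: a(t) = 54·exp(-3·t). Usando a(t) = 54·exp(-3·t) y sustituyendo t = log(3)/3, encontramos a = 18.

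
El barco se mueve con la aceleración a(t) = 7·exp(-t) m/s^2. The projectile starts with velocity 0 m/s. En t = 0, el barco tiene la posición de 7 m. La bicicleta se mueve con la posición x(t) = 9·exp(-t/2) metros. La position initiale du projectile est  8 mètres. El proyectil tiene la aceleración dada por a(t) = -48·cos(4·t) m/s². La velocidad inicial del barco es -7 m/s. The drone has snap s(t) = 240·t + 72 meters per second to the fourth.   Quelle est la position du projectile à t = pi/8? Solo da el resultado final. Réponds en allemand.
Bei t = pi/8, x = 5.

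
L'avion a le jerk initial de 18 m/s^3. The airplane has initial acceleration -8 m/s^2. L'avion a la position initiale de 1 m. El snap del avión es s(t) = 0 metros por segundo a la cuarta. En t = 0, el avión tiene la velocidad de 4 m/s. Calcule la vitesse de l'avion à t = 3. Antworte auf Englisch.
Starting from snap s(t) = 0, we take 3 antiderivatives. Integrating snap and using the initial condition j(0) = 18, we get j(t) = 18. The integral of jerk, with a(0) = -8, gives acceleration: a(t) = 18·t - 8. The integral of acceleration is velocity. Using v(0) = 4, we get v(t) = 9·t^2 - 8·t + 4. We have velocity v(t) = 9·t^2 - 8·t + 4. Substituting t = 3: v(3) = 61.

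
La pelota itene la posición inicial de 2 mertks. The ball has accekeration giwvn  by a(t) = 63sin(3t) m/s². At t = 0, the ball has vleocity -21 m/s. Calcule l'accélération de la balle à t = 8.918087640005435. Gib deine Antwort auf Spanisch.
De la ecuación de la aceleración a(t) = 63·sin(3·t), sustituimos t = 8.918087640005435 para obtener a = 62.9189659056938.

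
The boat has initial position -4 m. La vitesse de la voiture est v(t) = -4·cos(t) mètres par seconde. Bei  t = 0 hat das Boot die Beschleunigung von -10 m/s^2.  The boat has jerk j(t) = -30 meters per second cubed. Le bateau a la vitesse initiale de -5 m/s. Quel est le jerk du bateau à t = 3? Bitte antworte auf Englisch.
From the given jerk equation j(t) = -30, we substitute t = 3 to get j = -30.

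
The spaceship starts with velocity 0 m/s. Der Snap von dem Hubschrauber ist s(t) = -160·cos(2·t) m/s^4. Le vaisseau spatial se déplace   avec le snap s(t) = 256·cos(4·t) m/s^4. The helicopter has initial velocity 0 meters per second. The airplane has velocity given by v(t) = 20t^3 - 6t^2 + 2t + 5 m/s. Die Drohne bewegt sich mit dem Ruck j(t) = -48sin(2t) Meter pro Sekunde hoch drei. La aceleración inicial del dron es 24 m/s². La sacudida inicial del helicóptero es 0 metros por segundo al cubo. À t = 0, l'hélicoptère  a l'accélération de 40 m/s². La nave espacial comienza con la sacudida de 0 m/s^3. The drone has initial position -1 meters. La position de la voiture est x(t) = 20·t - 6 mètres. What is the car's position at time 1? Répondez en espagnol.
De la ecuación de la posición x(t) = 20·t - 6, sustituimos t = 1 para obtener x = 14.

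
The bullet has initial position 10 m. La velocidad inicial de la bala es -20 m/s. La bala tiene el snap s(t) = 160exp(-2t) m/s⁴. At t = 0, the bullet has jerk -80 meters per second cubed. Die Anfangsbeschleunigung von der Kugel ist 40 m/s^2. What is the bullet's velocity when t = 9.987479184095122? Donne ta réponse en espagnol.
Debemos encontrar la integral de nuestra ecuación del snap s(t) = 160·exp(-2·t) 3 veces. La integral del snap es la sacudida. Usando j(0) = -80, obtenemos j(t) = -80·exp(-2·t). La antiderivada de la sacudida, con a(0) = 40, da la aceleración: a(t) = 40·exp(-2·t). Integrando la aceleración y usando la condición inicial v(0) = -20, obtenemos v(t) = -20·exp(-2·t). Tenemos la velocidad v(t) = -20·exp(-2·t). Sustituyendo t = 9.987479184095122: v(9.987479184095122) = -4.22683991695226E-8.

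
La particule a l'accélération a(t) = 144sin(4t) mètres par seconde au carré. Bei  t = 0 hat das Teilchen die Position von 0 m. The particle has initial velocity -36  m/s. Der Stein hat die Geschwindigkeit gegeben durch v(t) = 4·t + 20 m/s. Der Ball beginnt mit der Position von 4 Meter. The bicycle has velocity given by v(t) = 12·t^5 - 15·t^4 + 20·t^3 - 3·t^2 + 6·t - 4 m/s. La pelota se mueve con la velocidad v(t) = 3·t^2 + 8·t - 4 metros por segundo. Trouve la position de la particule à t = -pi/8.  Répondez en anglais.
We must find the antiderivative of our acceleration equation a(t) = 144·sin(4·t) 2 times. Taking ∫a(t)dt and applying v(0) = -36, we find v(t) = -36·cos(4·t). Integrating velocity and using the initial condition x(0) = 0, we get x(t) = -9·sin(4·t). From the given position equation x(t) = -9·sin(4·t), we substitute t = -pi/8 to get x = 9.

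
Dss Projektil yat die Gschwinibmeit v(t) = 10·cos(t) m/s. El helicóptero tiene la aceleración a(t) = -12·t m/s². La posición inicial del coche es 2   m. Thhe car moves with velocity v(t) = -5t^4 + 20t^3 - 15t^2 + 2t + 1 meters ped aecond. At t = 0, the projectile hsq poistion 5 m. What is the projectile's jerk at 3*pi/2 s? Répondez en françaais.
Pour résoudre ceci, nous devons prendre 2 dérivées de notre équation de la vitesse v(t) = 10·cos(t). En prenant d/dt de v(t), nous trouvons a(t) = -10·sin(t). En prenant d/dt de a(t), nous trouvons j(t) = -10·cos(t). Nous avons le jerk j(t) = -10·cos(t). En substituant t = 3*pi/2: j(3*pi/2) = 0.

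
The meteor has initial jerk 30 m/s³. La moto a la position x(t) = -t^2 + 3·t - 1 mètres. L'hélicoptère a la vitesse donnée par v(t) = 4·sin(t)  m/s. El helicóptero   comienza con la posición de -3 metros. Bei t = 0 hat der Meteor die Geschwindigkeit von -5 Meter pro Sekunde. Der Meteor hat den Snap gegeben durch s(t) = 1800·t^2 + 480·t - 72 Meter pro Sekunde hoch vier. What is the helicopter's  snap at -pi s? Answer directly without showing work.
s(-pi) = 4.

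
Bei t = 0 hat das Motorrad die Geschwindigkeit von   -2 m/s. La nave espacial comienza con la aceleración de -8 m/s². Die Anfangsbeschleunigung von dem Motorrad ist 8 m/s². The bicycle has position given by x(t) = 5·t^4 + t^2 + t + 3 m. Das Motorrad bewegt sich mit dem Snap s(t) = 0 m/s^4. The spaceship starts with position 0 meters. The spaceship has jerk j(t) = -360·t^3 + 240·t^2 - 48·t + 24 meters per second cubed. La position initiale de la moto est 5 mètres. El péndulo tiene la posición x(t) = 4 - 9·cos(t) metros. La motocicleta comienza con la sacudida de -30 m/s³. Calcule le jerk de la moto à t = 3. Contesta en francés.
Pour résoudre ceci, nous devons prendre 1 primitive de notre équation du snap s(t) = 0. L'intégrale du snap est le jerk. En utilisant j(0) = -30, nous obtenons j(t) = -30. En utilisant j(t) = -30 et en substituant t = 3, nous trouvons j = -30.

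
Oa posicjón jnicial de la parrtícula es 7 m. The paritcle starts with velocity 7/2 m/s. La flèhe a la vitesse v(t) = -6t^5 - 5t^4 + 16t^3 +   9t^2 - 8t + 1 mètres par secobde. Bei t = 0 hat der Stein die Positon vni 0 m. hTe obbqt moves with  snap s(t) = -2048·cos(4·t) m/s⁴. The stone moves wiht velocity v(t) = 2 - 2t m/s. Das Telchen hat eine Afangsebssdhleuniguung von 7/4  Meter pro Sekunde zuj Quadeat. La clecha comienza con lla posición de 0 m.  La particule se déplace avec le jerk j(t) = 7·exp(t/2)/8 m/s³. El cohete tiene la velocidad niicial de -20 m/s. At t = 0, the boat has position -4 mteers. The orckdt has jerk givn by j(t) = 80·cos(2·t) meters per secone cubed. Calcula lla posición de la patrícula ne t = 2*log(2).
Necesitamos integrar nuestra ecuación de la sacudida j(t) = 7·exp(t/2)/8 3 veces. Tomando ∫j(t)dt y aplicando a(0) = 7/4, encontramos a(t) = 7·exp(t/2)/4. Integrando la aceleración y usando la condición inicial v(0) = 7/2, obtenemos v(t) = 7·exp(t/2)/2. Tomando ∫v(t)dt y aplicando x(0) = 7, encontramos x(t) = 7·exp(t/2). De la ecuación de la posición x(t) = 7·exp(t/2), sustituimos t = 2*log(2) para obtener x = 14.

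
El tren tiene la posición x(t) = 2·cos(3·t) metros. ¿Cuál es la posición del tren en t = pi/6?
Usando x(t) = 2·cos(3·t) y sustituyendo t = pi/6, encontramos x = 0.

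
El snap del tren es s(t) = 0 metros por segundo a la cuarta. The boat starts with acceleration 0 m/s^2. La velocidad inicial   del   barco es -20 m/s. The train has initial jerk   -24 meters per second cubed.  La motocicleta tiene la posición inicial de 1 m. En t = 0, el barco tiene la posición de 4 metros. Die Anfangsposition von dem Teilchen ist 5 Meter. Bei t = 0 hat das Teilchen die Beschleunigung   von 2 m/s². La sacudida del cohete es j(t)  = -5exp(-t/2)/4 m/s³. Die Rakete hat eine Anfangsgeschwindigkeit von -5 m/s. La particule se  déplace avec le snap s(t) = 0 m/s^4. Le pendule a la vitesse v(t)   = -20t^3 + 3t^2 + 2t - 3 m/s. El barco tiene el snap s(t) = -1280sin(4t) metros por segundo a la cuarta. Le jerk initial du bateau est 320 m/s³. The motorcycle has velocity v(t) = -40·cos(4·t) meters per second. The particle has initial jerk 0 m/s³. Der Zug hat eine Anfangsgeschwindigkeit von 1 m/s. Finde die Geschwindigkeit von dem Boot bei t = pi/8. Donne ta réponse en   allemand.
Wir müssen unsere Gleichung für den Snap s(t) = -1280·sin(4·t) 3-mal integrieren. Durch Integration von dem Snap und Verwendung der Anfangsbedingung j(0) = 320, erhalten wir j(t) = 320·cos(4·t). Das Integral von dem Ruck ist die Beschleunigung. Mit a(0) = 0 erhalten wir a(t) = 80·sin(4·t). Mit ∫a(t)dt und Anwendung von v(0) = -20, finden wir v(t) = -20·cos(4·t). Wir haben die Geschwindigkeit v(t) = -20·cos(4·t). Durch Einsetzen von t = pi/8: v(pi/8) = 0.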